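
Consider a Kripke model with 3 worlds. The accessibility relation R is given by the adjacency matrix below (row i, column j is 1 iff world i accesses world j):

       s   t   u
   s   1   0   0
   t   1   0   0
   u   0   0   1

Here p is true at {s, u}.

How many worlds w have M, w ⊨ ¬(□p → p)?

1

s: □p → p is T. ✗
t: □p → p is F. ✓
u: □p → p is T. ✗
Satisfying worlds: {t}.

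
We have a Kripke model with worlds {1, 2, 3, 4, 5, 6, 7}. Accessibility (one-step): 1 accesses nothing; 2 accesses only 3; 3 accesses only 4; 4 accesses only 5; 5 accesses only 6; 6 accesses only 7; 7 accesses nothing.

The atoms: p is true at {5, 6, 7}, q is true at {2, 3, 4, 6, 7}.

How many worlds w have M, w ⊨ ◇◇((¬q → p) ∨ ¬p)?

1: no successors, so ◇◇((¬q → p) ∨ ¬p) fails. ✗
2: successors {3}; ◇((¬q → p) ∨ ¬p) there: 3:T. ✓
3: successors {4}; ◇((¬q → p) ∨ ¬p) there: 4:T. ✓
4: successors {5}; ◇((¬q → p) ∨ ¬p) there: 5:T. ✓
5: successors {6}; ◇((¬q → p) ∨ ¬p) there: 6:T. ✓
6: successors {7}; ◇((¬q → p) ∨ ¬p) there: 7:F. ✗
7: no successors, so ◇◇((¬q → p) ∨ ¬p) fails. ✗
Satisfying worlds: {2, 3, 4, 5}.

4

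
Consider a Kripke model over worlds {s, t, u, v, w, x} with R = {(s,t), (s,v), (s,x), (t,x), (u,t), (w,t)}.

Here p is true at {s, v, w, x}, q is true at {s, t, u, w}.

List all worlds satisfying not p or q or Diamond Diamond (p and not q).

{s, t, u, w}

s: not p or q is T, Diamond Diamond (p and not q) is T. ✓
t: not p or q is T, Diamond Diamond (p and not q) is F. ✓
u: not p or q is T, Diamond Diamond (p and not q) is T. ✓
v: not p or q is F, Diamond Diamond (p and not q) is F. ✗
w: not p or q is T, Diamond Diamond (p and not q) is T. ✓
x: not p or q is F, Diamond Diamond (p and not q) is F. ✗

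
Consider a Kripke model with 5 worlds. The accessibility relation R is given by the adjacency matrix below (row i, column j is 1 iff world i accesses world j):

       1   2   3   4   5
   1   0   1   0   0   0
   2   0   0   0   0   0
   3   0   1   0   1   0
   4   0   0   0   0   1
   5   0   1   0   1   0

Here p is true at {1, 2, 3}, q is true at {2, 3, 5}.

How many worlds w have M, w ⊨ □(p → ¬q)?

1: successors {2}; p → ¬q there: 2:F. ✗
2: no successors, so □(p → ¬q) holds vacuously. ✓
3: successors {2, 4}; p → ¬q there: 2:F, 4:T. ✗
4: successors {5}; p → ¬q there: 5:T. ✓
5: successors {2, 4}; p → ¬q there: 2:F, 4:T. ✗
Satisfying worlds: {2, 4}.

2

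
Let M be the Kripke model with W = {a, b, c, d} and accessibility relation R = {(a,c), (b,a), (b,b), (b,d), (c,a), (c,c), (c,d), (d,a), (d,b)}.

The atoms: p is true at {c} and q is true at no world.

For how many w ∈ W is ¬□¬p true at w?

2

a: □¬p is F. ✓
b: □¬p is T. ✗
c: □¬p is F. ✓
d: □¬p is T. ✗
Satisfying worlds: {a, c}.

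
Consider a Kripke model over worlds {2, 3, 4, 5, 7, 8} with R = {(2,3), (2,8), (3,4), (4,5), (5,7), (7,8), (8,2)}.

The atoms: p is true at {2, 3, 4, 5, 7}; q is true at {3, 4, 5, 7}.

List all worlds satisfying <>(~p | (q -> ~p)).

{2, 7, 8}

2: successors {3, 8}; ~p | (q -> ~p) there: 3:F, 8:T. ✓
3: successors {4}; ~p | (q -> ~p) there: 4:F. ✗
4: successors {5}; ~p | (q -> ~p) there: 5:F. ✗
5: successors {7}; ~p | (q -> ~p) there: 7:F. ✗
7: successors {8}; ~p | (q -> ~p) there: 8:T. ✓
8: successors {2}; ~p | (q -> ~p) there: 2:T. ✓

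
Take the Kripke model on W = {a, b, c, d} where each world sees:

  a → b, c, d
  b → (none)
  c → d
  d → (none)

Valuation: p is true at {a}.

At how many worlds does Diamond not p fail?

2

a: successors {b, c, d}; not p there: b:T, c:T, d:T. ✓
b: no successors, so Diamond not p fails. ✗
c: successors {d}; not p there: d:T. ✓
d: no successors, so Diamond not p fails. ✗
Satisfying worlds: {a, c}.
So Diamond not p fails at the other 2 worlds.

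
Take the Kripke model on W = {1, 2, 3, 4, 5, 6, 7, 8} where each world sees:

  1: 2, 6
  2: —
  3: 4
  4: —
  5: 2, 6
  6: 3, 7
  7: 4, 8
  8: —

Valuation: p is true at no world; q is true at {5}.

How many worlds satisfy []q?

3

1: successors {2, 6}; q there: 2:F, 6:F. ✗
2: no successors, so []q holds vacuously. ✓
3: successors {4}; q there: 4:F. ✗
4: no successors, so []q holds vacuously. ✓
5: successors {2, 6}; q there: 2:F, 6:F. ✗
6: successors {3, 7}; q there: 3:F, 7:F. ✗
7: successors {4, 8}; q there: 4:F, 8:F. ✗
8: no successors, so []q holds vacuously. ✓
Satisfying worlds: {2, 4, 8}.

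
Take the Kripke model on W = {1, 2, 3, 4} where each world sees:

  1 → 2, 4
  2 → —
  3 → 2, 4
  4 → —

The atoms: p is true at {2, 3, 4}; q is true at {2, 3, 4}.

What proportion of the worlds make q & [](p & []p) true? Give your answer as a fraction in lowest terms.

3/4

1: q is F, [](p & []p) is T. ✗
2: q is T, [](p & []p) is T. ✓
3: q is T, [](p & []p) is T. ✓
4: q is T, [](p & []p) is T. ✓
That's 3 of 4 worlds, so 3/4.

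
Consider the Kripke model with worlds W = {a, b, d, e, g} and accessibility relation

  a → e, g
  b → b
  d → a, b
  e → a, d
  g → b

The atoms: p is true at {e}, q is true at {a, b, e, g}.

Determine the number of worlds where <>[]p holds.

a: successors {e, g}; []p there: e:F, g:F. ✗
b: successors {b}; []p there: b:F. ✗
d: successors {a, b}; []p there: a:F, b:F. ✗
e: successors {a, d}; []p there: a:F, d:F. ✗
g: successors {b}; []p there: b:F. ✗
Satisfying worlds: ∅.

0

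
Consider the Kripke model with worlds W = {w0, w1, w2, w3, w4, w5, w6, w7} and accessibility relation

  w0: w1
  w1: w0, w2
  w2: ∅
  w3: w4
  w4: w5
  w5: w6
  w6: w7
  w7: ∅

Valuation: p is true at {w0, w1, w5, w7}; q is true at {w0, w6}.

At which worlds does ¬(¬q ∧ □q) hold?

w0: ¬q ∧ □q is F. ✓
w1: ¬q ∧ □q is F. ✓
w2: ¬q ∧ □q is T. ✗
w3: ¬q ∧ □q is F. ✓
w4: ¬q ∧ □q is F. ✓
w5: ¬q ∧ □q is T. ✗
w6: ¬q ∧ □q is F. ✓
w7: ¬q ∧ □q is T. ✗

{w0, w1, w3, w4, w6}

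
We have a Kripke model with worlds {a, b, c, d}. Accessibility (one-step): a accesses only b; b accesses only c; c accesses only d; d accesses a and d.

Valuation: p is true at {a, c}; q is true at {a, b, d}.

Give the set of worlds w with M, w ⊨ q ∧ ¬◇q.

{b}

a: q is T, ¬◇q is F. ✗
b: q is T, ¬◇q is T. ✓
c: q is F, ¬◇q is F. ✗
d: q is T, ¬◇q is F. ✗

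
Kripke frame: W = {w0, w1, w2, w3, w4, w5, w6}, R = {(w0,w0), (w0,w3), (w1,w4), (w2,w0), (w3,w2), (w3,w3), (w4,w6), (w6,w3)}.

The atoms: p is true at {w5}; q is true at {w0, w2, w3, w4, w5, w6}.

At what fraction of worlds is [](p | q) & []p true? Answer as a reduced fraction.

1/7

w0: [](p | q) is T, []p is F. ✗
w1: [](p | q) is T, []p is F. ✗
w2: [](p | q) is T, []p is F. ✗
w3: [](p | q) is T, []p is F. ✗
w4: [](p | q) is T, []p is F. ✗
w5: [](p | q) is T, []p is T. ✓
w6: [](p | q) is T, []p is F. ✗
That's 1 of 7 worlds, so 1/7.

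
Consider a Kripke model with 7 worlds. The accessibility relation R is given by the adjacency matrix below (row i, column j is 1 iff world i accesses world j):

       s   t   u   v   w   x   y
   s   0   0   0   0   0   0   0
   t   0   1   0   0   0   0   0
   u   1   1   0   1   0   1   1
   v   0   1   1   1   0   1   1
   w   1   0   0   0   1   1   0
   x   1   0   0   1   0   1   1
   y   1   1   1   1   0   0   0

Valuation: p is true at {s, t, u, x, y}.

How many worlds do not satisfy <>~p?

s: no successors, so <>~p fails. ✗
t: successors {t}; ~p there: t:F. ✗
u: successors {s, t, v, x, y}; ~p there: s:F, t:F, v:T, x:F, y:F. ✓
v: successors {t, u, v, x, y}; ~p there: t:F, u:F, v:T, x:F, y:F. ✓
w: successors {s, w, x}; ~p there: s:F, w:T, x:F. ✓
x: successors {s, v, x, y}; ~p there: s:F, v:T, x:F, y:F. ✓
y: successors {s, t, u, v}; ~p there: s:F, t:F, u:F, v:T. ✓
Satisfying worlds: {u, v, w, x, y}.
So <>~p fails at the other 2 worlds.

2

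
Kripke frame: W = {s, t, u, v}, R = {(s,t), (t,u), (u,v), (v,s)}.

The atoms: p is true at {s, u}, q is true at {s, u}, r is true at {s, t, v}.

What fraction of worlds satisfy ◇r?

3/4

s: successors {t}; r there: t:T. ✓
t: successors {u}; r there: u:F. ✗
u: successors {v}; r there: v:T. ✓
v: successors {s}; r there: s:T. ✓
That's 3 of 4 worlds, so 3/4.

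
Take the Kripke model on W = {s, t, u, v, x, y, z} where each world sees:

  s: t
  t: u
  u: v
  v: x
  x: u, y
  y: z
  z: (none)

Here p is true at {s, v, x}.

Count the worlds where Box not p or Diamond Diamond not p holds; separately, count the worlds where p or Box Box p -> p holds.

6 and 3

For Box not p or Diamond Diamond not p:
s: Box not p is T, Diamond Diamond not p is T. ✓
t: Box not p is T, Diamond Diamond not p is F. ✓
u: Box not p is F, Diamond Diamond not p is F. ✗
v: Box not p is F, Diamond Diamond not p is T. ✓
x: Box not p is T, Diamond Diamond not p is T. ✓
y: Box not p is T, Diamond Diamond not p is F. ✓
z: Box not p is T, Diamond Diamond not p is F. ✓
— 6 worlds.
For p or Box Box p -> p:
s: p or Box Box p is T, p is T. ✓
t: p or Box Box p is T, p is F. ✗
u: p or Box Box p is T, p is F. ✗
v: p or Box Box p is T, p is T. ✓
x: p or Box Box p is T, p is T. ✓
y: p or Box Box p is T, p is F. ✗
z: p or Box Box p is T, p is F. ✗
— 3 worlds.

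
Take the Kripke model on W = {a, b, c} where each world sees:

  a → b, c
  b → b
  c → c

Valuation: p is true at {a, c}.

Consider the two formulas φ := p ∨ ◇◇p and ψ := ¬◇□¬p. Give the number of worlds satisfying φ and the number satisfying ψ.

2 and 1

For p ∨ ◇◇p:
a: p is T, ◇◇p is T. ✓
b: p is F, ◇◇p is F. ✗
c: p is T, ◇◇p is T. ✓
— 2 worlds.
For ¬◇□¬p:
a: ◇□¬p is T. ✗
b: ◇□¬p is T. ✗
c: ◇□¬p is F. ✓
— 1 world.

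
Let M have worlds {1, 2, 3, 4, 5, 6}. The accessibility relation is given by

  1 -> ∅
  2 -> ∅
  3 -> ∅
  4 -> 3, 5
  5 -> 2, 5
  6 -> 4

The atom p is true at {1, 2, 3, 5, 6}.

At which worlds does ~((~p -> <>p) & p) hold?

{4}

1: (~p -> <>p) & p is T. ✗
2: (~p -> <>p) & p is T. ✗
3: (~p -> <>p) & p is T. ✗
4: (~p -> <>p) & p is F. ✓
5: (~p -> <>p) & p is T. ✗
6: (~p -> <>p) & p is T. ✗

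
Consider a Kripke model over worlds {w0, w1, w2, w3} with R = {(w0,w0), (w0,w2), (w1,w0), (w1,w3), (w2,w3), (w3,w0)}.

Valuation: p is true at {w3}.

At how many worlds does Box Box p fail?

4

w0: successors {w0, w2}; Box p there: w0:F, w2:T. ✗
w1: successors {w0, w3}; Box p there: w0:F, w3:F. ✗
w2: successors {w3}; Box p there: w3:F. ✗
w3: successors {w0}; Box p there: w0:F. ✗
Satisfying worlds: ∅.
So Box Box p fails at the other 4 worlds.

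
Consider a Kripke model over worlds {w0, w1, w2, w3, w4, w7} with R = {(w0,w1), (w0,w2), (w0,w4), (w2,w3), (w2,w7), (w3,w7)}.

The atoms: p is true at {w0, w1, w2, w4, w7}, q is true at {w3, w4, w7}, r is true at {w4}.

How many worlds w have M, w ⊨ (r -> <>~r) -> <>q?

4

w0: r -> <>~r is T, <>q is T. ✓
w1: r -> <>~r is T, <>q is F. ✗
w2: r -> <>~r is T, <>q is T. ✓
w3: r -> <>~r is T, <>q is T. ✓
w4: r -> <>~r is F, <>q is F. ✓
w7: r -> <>~r is T, <>q is F. ✗
Satisfying worlds: {w0, w2, w3, w4}.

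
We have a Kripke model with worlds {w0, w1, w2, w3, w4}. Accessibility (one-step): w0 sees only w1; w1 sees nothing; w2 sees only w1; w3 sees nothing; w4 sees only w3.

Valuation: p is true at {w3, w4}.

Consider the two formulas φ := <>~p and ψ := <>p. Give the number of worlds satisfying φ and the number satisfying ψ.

2 and 1

For <>~p:
w0: successors {w1}; ~p there: w1:T. ✓
w1: no successors, so <>~p fails. ✗
w2: successors {w1}; ~p there: w1:T. ✓
w3: no successors, so <>~p fails. ✗
w4: successors {w3}; ~p there: w3:F. ✗
— 2 worlds.
For <>p:
w0: successors {w1}; p there: w1:F. ✗
w1: no successors, so <>p fails. ✗
w2: successors {w1}; p there: w1:F. ✗
w3: no successors, so <>p fails. ✗
w4: successors {w3}; p there: w3:T. ✓
— 1 world.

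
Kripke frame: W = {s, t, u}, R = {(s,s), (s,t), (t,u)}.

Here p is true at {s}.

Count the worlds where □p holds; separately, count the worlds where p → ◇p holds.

For □p:
s: successors {s, t}; p there: s:T, t:F. ✗
t: successors {u}; p there: u:F. ✗
u: no successors, so □p holds vacuously. ✓
— 1 world.
For p → ◇p:
s: p is T, ◇p is T. ✓
t: p is F, ◇p is F. ✓
u: p is F, ◇p is F. ✓
— 3 worlds.

1 and 3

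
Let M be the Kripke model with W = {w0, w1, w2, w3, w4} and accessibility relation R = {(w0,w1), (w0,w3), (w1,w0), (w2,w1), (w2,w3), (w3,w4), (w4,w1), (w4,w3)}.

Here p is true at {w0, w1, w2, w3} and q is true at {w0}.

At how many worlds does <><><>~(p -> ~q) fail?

w0: successors {w1, w3}; <><>~(p -> ~q) there: w1:F, w3:F. ✗
w1: successors {w0}; <><>~(p -> ~q) there: w0:T. ✓
w2: successors {w1, w3}; <><>~(p -> ~q) there: w1:F, w3:F. ✗
w3: successors {w4}; <><>~(p -> ~q) there: w4:T. ✓
w4: successors {w1, w3}; <><>~(p -> ~q) there: w1:F, w3:F. ✗
Satisfying worlds: {w1, w3}.
So <><><>~(p -> ~q) fails at the other 3 worlds.

3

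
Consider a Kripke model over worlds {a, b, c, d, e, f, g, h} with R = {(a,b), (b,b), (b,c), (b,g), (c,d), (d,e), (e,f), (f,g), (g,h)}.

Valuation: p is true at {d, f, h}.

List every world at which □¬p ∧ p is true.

{d, f, h}

a: □¬p is T, p is F. ✗
b: □¬p is T, p is F. ✗
c: □¬p is F, p is F. ✗
d: □¬p is T, p is T. ✓
e: □¬p is F, p is F. ✗
f: □¬p is T, p is T. ✓
g: □¬p is F, p is F. ✗
h: □¬p is T, p is T. ✓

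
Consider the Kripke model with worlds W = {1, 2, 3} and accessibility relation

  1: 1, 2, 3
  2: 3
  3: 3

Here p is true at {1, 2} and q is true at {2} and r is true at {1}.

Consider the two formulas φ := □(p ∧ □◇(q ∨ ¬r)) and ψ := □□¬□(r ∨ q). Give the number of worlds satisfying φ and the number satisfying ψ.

0 and 3

For □(p ∧ □◇(q ∨ ¬r)):
1: successors {1, 2, 3}; p ∧ □◇(q ∨ ¬r) there: 1:T, 2:T, 3:F. ✗
2: successors {3}; p ∧ □◇(q ∨ ¬r) there: 3:F. ✗
3: successors {3}; p ∧ □◇(q ∨ ¬r) there: 3:F. ✗
— 0 worlds.
For □□¬□(r ∨ q):
1: successors {1, 2, 3}; □¬□(r ∨ q) there: 1:T, 2:T, 3:T. ✓
2: successors {3}; □¬□(r ∨ q) there: 3:T. ✓
3: successors {3}; □¬□(r ∨ q) there: 3:T. ✓
— 3 worlds.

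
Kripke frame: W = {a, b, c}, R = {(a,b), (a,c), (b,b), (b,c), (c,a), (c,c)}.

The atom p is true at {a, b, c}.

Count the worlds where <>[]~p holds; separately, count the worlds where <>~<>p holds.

0 and 0

For <>[]~p:
a: successors {b, c}; []~p there: b:F, c:F. ✗
b: successors {b, c}; []~p there: b:F, c:F. ✗
c: successors {a, c}; []~p there: a:F, c:F. ✗
— 0 worlds.
For <>~<>p:
a: successors {b, c}; ~<>p there: b:F, c:F. ✗
b: successors {b, c}; ~<>p there: b:F, c:F. ✗
c: successors {a, c}; ~<>p there: a:F, c:F. ✗
— 0 worlds.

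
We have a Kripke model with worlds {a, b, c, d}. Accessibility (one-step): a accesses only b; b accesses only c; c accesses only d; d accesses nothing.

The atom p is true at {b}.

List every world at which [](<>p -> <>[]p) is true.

{a, b, c, d}

a: successors {b}; <>p -> <>[]p there: b:T. ✓
b: successors {c}; <>p -> <>[]p there: c:T. ✓
c: successors {d}; <>p -> <>[]p there: d:T. ✓
d: no successors, so [](<>p -> <>[]p) holds vacuously. ✓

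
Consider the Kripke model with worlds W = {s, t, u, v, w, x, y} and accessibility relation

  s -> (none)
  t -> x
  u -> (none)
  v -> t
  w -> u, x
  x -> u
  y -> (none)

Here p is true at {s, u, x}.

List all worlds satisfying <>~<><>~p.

s: no successors, so <>~<><>~p fails. ✗
t: successors {x}; ~<><>~p there: x:T. ✓
u: no successors, so <>~<><>~p fails. ✗
v: successors {t}; ~<><>~p there: t:T. ✓
w: successors {u, x}; ~<><>~p there: u:T, x:T. ✓
x: successors {u}; ~<><>~p there: u:T. ✓
y: no successors, so <>~<><>~p fails. ✗

{t, v, w, x}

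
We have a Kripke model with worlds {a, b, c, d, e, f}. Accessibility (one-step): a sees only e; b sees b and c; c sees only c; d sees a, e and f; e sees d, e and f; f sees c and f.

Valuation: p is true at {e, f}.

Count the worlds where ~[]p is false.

a: []p is T. ✗
b: []p is F. ✓
c: []p is F. ✓
d: []p is F. ✓
e: []p is F. ✓
f: []p is F. ✓
Satisfying worlds: {b, c, d, e, f}.
So ~[]p fails at the other 1 world.

1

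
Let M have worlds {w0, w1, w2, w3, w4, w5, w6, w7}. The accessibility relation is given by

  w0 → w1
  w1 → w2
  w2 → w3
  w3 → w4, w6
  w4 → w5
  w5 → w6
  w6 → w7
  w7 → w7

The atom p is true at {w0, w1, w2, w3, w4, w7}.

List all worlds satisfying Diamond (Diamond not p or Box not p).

w0: successors {w1}; Diamond not p or Box not p there: w1:F. ✗
w1: successors {w2}; Diamond not p or Box not p there: w2:F. ✗
w2: successors {w3}; Diamond not p or Box not p there: w3:T. ✓
w3: successors {w4, w6}; Diamond not p or Box not p there: w4:T, w6:F. ✓
w4: successors {w5}; Diamond not p or Box not p there: w5:T. ✓
w5: successors {w6}; Diamond not p or Box not p there: w6:F. ✗
w6: successors {w7}; Diamond not p or Box not p there: w7:F. ✗
w7: successors {w7}; Diamond not p or Box not p there: w7:F. ✗

{w2, w3, w4}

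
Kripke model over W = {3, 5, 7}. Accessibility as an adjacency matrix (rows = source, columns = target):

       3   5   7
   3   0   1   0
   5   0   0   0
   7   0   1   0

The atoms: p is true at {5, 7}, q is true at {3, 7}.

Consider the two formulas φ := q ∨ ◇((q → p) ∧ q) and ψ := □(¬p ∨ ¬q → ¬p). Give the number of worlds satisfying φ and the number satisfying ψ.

For q ∨ ◇((q → p) ∧ q):
3: q is T, ◇((q → p) ∧ q) is F. ✓
5: q is F, ◇((q → p) ∧ q) is F. ✗
7: q is T, ◇((q → p) ∧ q) is F. ✓
— 2 worlds.
For □(¬p ∨ ¬q → ¬p):
3: successors {5}; ¬p ∨ ¬q → ¬p there: 5:F. ✗
5: no successors, so □(¬p ∨ ¬q → ¬p) holds vacuously. ✓
7: successors {5}; ¬p ∨ ¬q → ¬p there: 5:F. ✗
— 1 world.

2 and 1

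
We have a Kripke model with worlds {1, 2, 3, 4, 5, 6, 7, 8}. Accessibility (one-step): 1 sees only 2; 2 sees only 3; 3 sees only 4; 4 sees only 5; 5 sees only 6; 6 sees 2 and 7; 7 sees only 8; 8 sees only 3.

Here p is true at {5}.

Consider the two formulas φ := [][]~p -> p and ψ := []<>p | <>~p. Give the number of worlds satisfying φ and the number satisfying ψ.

For [][]~p -> p:
1: [][]~p is T, p is F. ✗
2: [][]~p is T, p is F. ✗
3: [][]~p is F, p is F. ✓
4: [][]~p is T, p is F. ✗
5: [][]~p is T, p is T. ✓
6: [][]~p is T, p is F. ✗
7: [][]~p is T, p is F. ✗
8: [][]~p is T, p is F. ✗
— 2 worlds.
For []<>p | <>~p:
1: []<>p is F, <>~p is T. ✓
2: []<>p is F, <>~p is T. ✓
3: []<>p is T, <>~p is T. ✓
4: []<>p is F, <>~p is F. ✗
5: []<>p is F, <>~p is T. ✓
6: []<>p is F, <>~p is T. ✓
7: []<>p is F, <>~p is T. ✓
8: []<>p is F, <>~p is T. ✓
— 7 worlds.

2 and 7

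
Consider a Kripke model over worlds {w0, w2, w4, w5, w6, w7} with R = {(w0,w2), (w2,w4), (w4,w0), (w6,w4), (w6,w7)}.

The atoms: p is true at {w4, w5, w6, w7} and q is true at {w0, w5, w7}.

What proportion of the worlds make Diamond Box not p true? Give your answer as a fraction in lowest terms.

w0: successors {w2}; Box not p there: w2:F. ✗
w2: successors {w4}; Box not p there: w4:T. ✓
w4: successors {w0}; Box not p there: w0:T. ✓
w5: no successors, so Diamond Box not p fails. ✗
w6: successors {w4, w7}; Box not p there: w4:T, w7:T. ✓
w7: no successors, so Diamond Box not p fails. ✗
That's 3 of 6 worlds, so 3/6 = 1/2.

1/2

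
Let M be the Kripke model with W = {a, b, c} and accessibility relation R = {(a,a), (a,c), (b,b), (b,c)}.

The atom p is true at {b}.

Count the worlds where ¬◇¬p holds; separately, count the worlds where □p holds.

1 and 1

For ¬◇¬p:
a: ◇¬p is T. ✗
b: ◇¬p is T. ✗
c: ◇¬p is F. ✓
— 1 world.
For □p:
a: successors {a, c}; p there: a:F, c:F. ✗
b: successors {b, c}; p there: b:T, c:F. ✗
c: no successors, so □p holds vacuously. ✓
— 1 world.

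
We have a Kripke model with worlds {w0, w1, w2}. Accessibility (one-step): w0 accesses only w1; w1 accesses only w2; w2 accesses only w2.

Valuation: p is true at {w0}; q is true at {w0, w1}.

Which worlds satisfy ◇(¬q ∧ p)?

∅

w0: successors {w1}; ¬q ∧ p there: w1:F. ✗
w1: successors {w2}; ¬q ∧ p there: w2:F. ✗
w2: successors {w2}; ¬q ∧ p there: w2:F. ✗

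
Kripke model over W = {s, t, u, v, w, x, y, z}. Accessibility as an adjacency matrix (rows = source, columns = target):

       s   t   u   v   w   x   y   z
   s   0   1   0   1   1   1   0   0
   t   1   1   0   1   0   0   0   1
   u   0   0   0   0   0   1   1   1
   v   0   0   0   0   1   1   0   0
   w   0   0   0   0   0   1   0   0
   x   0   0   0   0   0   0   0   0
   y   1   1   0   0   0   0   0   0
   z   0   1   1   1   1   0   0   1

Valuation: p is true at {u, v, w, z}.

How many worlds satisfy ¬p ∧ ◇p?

s: ¬p is T, ◇p is T. ✓
t: ¬p is T, ◇p is T. ✓
u: ¬p is F, ◇p is T. ✗
v: ¬p is F, ◇p is T. ✗
w: ¬p is F, ◇p is F. ✗
x: ¬p is T, ◇p is F. ✗
y: ¬p is T, ◇p is F. ✗
z: ¬p is F, ◇p is T. ✗
Satisfying worlds: {s, t}.

2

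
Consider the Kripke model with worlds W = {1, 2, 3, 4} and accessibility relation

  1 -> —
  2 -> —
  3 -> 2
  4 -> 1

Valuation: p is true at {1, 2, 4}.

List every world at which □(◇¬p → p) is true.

{1, 2, 3, 4}

1: no successors, so □(◇¬p → p) holds vacuously. ✓
2: no successors, so □(◇¬p → p) holds vacuously. ✓
3: successors {2}; ◇¬p → p there: 2:T. ✓
4: successors {1}; ◇¬p → p there: 1:T. ✓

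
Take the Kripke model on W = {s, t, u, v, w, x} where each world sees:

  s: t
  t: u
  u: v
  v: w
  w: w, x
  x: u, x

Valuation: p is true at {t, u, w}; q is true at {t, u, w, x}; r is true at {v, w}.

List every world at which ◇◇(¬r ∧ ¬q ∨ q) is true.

{s, u, v, w, x}

s: successors {t}; ◇(¬r ∧ ¬q ∨ q) there: t:T. ✓
t: successors {u}; ◇(¬r ∧ ¬q ∨ q) there: u:F. ✗
u: successors {v}; ◇(¬r ∧ ¬q ∨ q) there: v:T. ✓
v: successors {w}; ◇(¬r ∧ ¬q ∨ q) there: w:T. ✓
w: successors {w, x}; ◇(¬r ∧ ¬q ∨ q) there: w:T, x:T. ✓
x: successors {u, x}; ◇(¬r ∧ ¬q ∨ q) there: u:F, x:T. ✓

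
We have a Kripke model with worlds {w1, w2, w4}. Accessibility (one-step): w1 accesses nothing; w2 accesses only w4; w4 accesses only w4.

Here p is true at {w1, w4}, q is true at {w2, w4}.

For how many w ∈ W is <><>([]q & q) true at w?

2

w1: no successors, so <><>([]q & q) fails. ✗
w2: successors {w4}; <>([]q & q) there: w4:T. ✓
w4: successors {w4}; <>([]q & q) there: w4:T. ✓
Satisfying worlds: {w2, w4}.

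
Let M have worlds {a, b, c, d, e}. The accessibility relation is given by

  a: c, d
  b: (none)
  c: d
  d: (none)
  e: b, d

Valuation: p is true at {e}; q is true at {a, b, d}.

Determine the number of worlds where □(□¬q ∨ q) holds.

4

a: successors {c, d}; □¬q ∨ q there: c:F, d:T. ✗
b: no successors, so □(□¬q ∨ q) holds vacuously. ✓
c: successors {d}; □¬q ∨ q there: d:T. ✓
d: no successors, so □(□¬q ∨ q) holds vacuously. ✓
e: successors {b, d}; □¬q ∨ q there: b:T, d:T. ✓
Satisfying worlds: {b, c, d, e}.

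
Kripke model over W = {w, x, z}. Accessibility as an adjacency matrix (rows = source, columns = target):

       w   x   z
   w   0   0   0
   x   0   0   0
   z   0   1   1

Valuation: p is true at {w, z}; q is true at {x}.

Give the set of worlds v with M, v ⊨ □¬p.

{w, x}

w: no successors, so □¬p holds vacuously. ✓
x: no successors, so □¬p holds vacuously. ✓
z: successors {x, z}; ¬p there: x:T, z:F. ✗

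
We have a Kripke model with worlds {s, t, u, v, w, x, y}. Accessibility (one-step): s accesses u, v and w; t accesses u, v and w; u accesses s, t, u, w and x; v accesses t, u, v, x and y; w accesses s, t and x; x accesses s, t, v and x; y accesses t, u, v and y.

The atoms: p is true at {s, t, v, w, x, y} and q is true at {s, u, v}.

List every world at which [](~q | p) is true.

{w, x}

s: successors {u, v, w}; ~q | p there: u:F, v:T, w:T. ✗
t: successors {u, v, w}; ~q | p there: u:F, v:T, w:T. ✗
u: successors {s, t, u, w, x}; ~q | p there: s:T, t:T, u:F, w:T, x:T. ✗
v: successors {t, u, v, x, y}; ~q | p there: t:T, u:F, v:T, x:T, y:T. ✗
w: successors {s, t, x}; ~q | p there: s:T, t:T, x:T. ✓
x: successors {s, t, v, x}; ~q | p there: s:T, t:T, v:T, x:T. ✓
y: successors {t, u, v, y}; ~q | p there: t:T, u:F, v:T, y:T. ✗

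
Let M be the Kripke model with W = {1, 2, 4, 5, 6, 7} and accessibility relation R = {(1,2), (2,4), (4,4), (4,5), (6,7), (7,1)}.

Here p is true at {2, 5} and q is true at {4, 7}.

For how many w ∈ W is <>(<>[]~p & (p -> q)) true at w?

3

1: successors {2}; <>[]~p & (p -> q) there: 2:F. ✗
2: successors {4}; <>[]~p & (p -> q) there: 4:T. ✓
4: successors {4, 5}; <>[]~p & (p -> q) there: 4:T, 5:F. ✓
5: no successors, so <>(<>[]~p & (p -> q)) fails. ✗
6: successors {7}; <>[]~p & (p -> q) there: 7:F. ✗
7: successors {1}; <>[]~p & (p -> q) there: 1:T. ✓
Satisfying worlds: {2, 4, 7}.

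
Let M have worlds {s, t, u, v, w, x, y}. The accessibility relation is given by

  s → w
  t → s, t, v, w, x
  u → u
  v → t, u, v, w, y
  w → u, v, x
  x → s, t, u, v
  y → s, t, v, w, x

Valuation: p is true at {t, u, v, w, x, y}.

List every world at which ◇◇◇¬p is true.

{s, t, v, w, x, y}

s: successors {w}; ◇◇¬p there: w:T. ✓
t: successors {s, t, v, w, x}; ◇◇¬p there: s:F, t:T, v:T, w:T, x:T. ✓
u: successors {u}; ◇◇¬p there: u:F. ✗
v: successors {t, u, v, w, y}; ◇◇¬p there: t:T, u:F, v:T, w:T, y:T. ✓
w: successors {u, v, x}; ◇◇¬p there: u:F, v:T, x:T. ✓
x: successors {s, t, u, v}; ◇◇¬p there: s:F, t:T, u:F, v:T. ✓
y: successors {s, t, v, w, x}; ◇◇¬p there: s:F, t:T, v:T, w:T, x:T. ✓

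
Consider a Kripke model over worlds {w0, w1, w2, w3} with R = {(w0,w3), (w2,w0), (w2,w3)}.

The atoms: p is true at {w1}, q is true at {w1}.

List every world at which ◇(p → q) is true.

{w0, w2}

w0: successors {w3}; p → q there: w3:T. ✓
w1: no successors, so ◇(p → q) fails. ✗
w2: successors {w0, w3}; p → q there: w0:T, w3:T. ✓
w3: no successors, so ◇(p → q) fails. ✗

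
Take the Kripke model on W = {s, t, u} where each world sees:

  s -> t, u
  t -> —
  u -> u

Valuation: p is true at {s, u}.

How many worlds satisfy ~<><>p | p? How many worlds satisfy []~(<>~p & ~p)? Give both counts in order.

For ~<><>p | p:
s: ~<><>p is F, p is T. ✓
t: ~<><>p is T, p is F. ✓
u: ~<><>p is F, p is T. ✓
— 3 worlds.
For []~(<>~p & ~p):
s: successors {t, u}; ~(<>~p & ~p) there: t:T, u:T. ✓
t: no successors, so []~(<>~p & ~p) holds vacuously. ✓
u: successors {u}; ~(<>~p & ~p) there: u:T. ✓
— 3 worlds.

3 and 3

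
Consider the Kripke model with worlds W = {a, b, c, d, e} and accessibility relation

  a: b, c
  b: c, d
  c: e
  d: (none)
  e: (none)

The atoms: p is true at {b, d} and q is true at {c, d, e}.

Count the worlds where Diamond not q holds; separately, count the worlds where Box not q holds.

For Diamond not q:
a: successors {b, c}; not q there: b:T, c:F. ✓
b: successors {c, d}; not q there: c:F, d:F. ✗
c: successors {e}; not q there: e:F. ✗
d: no successors, so Diamond not q fails. ✗
e: no successors, so Diamond not q fails. ✗
— 1 world.
For Box not q:
a: successors {b, c}; not q there: b:T, c:F. ✗
b: successors {c, d}; not q there: c:F, d:F. ✗
c: successors {e}; not q there: e:F. ✗
d: no successors, so Box not q holds vacuously. ✓
e: no successors, so Box not q holds vacuously. ✓
— 2 worlds.

1 and 2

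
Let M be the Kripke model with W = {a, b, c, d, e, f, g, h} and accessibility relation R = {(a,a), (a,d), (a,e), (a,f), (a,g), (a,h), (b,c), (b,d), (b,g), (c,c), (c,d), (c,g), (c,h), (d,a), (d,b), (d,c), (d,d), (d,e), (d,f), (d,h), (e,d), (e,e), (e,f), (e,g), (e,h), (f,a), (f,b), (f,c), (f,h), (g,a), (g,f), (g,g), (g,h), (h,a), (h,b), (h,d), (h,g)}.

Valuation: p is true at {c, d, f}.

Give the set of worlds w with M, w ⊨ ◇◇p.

a: successors {a, d, e, f, g, h}; ◇p there: a:T, d:T, e:T, f:T, g:T, h:T. ✓
b: successors {c, d, g}; ◇p there: c:T, d:T, g:T. ✓
c: successors {c, d, g, h}; ◇p there: c:T, d:T, g:T, h:T. ✓
d: successors {a, b, c, d, e, f, h}; ◇p there: a:T, b:T, c:T, d:T, e:T, f:T, h:T. ✓
e: successors {d, e, f, g, h}; ◇p there: d:T, e:T, f:T, g:T, h:T. ✓
f: successors {a, b, c, h}; ◇p there: a:T, b:T, c:T, h:T. ✓
g: successors {a, f, g, h}; ◇p there: a:T, f:T, g:T, h:T. ✓
h: successors {a, b, d, g}; ◇p there: a:T, b:T, d:T, g:T. ✓

{a, b, c, d, e, f, g, h}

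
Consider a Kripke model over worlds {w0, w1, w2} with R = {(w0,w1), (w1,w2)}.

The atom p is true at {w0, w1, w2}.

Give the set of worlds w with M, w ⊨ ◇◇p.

{w0}

w0: successors {w1}; ◇p there: w1:T. ✓
w1: successors {w2}; ◇p there: w2:F. ✗
w2: no successors, so ◇◇p fails. ✗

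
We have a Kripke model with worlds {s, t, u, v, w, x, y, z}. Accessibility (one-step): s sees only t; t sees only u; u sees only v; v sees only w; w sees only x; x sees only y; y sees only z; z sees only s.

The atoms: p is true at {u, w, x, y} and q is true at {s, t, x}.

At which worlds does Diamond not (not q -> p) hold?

{u, y}

s: successors {t}; not (not q -> p) there: t:F. ✗
t: successors {u}; not (not q -> p) there: u:F. ✗
u: successors {v}; not (not q -> p) there: v:T. ✓
v: successors {w}; not (not q -> p) there: w:F. ✗
w: successors {x}; not (not q -> p) there: x:F. ✗
x: successors {y}; not (not q -> p) there: y:F. ✗
y: successors {z}; not (not q -> p) there: z:T. ✓
z: successors {s}; not (not q -> p) there: s:F. ✗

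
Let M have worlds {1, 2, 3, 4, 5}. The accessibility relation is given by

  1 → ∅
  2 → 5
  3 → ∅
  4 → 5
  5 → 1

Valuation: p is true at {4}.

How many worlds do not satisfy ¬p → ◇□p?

3

1: ¬p is T, ◇□p is F. ✗
2: ¬p is T, ◇□p is F. ✗
3: ¬p is T, ◇□p is F. ✗
4: ¬p is F, ◇□p is F. ✓
5: ¬p is T, ◇□p is T. ✓
Satisfying worlds: {4, 5}.
So ¬p → ◇□p fails at the other 3 worlds.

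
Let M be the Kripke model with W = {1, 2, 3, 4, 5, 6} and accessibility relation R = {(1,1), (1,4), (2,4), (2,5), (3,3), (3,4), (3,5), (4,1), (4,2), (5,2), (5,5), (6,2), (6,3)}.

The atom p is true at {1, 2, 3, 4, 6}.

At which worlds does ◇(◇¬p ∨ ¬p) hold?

{2, 3, 4, 5, 6}

1: successors {1, 4}; ◇¬p ∨ ¬p there: 1:F, 4:F. ✗
2: successors {4, 5}; ◇¬p ∨ ¬p there: 4:F, 5:T. ✓
3: successors {3, 4, 5}; ◇¬p ∨ ¬p there: 3:T, 4:F, 5:T. ✓
4: successors {1, 2}; ◇¬p ∨ ¬p there: 1:F, 2:T. ✓
5: successors {2, 5}; ◇¬p ∨ ¬p there: 2:T, 5:T. ✓
6: successors {2, 3}; ◇¬p ∨ ¬p there: 2:T, 3:T. ✓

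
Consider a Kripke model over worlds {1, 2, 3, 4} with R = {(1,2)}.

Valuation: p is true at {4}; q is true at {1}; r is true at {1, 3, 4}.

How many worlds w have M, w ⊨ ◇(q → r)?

1

1: successors {2}; q → r there: 2:T. ✓
2: no successors, so ◇(q → r) fails. ✗
3: no successors, so ◇(q → r) fails. ✗
4: no successors, so ◇(q → r) fails. ✗
Satisfying worlds: {1}.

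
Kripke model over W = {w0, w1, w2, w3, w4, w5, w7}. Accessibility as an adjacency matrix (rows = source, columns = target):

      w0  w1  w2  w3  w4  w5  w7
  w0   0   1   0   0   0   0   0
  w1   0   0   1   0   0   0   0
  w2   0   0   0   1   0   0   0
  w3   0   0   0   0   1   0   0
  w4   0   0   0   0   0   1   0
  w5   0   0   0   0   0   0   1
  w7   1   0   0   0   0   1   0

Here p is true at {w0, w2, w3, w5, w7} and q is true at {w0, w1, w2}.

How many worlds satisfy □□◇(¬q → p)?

6

w0: successors {w1}; □◇(¬q → p) there: w1:T. ✓
w1: successors {w2}; □◇(¬q → p) there: w2:F. ✗
w2: successors {w3}; □◇(¬q → p) there: w3:T. ✓
w3: successors {w4}; □◇(¬q → p) there: w4:T. ✓
w4: successors {w5}; □◇(¬q → p) there: w5:T. ✓
w5: successors {w7}; □◇(¬q → p) there: w7:T. ✓
w7: successors {w0, w5}; □◇(¬q → p) there: w0:T, w5:T. ✓
Satisfying worlds: {w0, w2, w3, w4, w5, w7}.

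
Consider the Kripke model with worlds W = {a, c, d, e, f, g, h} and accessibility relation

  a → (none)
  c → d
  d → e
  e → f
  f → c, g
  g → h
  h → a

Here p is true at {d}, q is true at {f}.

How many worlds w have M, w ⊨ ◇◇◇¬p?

4

a: no successors, so ◇◇◇¬p fails. ✗
c: successors {d}; ◇◇¬p there: d:T. ✓
d: successors {e}; ◇◇¬p there: e:T. ✓
e: successors {f}; ◇◇¬p there: f:T. ✓
f: successors {c, g}; ◇◇¬p there: c:T, g:T. ✓
g: successors {h}; ◇◇¬p there: h:F. ✗
h: successors {a}; ◇◇¬p there: a:F. ✗
Satisfying worlds: {c, d, e, f}.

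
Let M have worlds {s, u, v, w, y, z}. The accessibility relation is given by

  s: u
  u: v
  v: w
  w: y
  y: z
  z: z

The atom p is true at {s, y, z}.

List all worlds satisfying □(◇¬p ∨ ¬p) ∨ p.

s: □(◇¬p ∨ ¬p) is T, p is T. ✓
u: □(◇¬p ∨ ¬p) is T, p is F. ✓
v: □(◇¬p ∨ ¬p) is T, p is F. ✓
w: □(◇¬p ∨ ¬p) is F, p is F. ✗
y: □(◇¬p ∨ ¬p) is F, p is T. ✓
z: □(◇¬p ∨ ¬p) is F, p is T. ✓

{s, u, v, y, z}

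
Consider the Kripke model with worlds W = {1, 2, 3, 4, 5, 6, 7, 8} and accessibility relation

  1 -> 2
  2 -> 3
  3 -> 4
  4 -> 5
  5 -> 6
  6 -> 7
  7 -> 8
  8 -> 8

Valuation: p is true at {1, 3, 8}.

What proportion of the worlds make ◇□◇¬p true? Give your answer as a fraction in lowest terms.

1/2

1: successors {2}; □◇¬p there: 2:T. ✓
2: successors {3}; □◇¬p there: 3:T. ✓
3: successors {4}; □◇¬p there: 4:T. ✓
4: successors {5}; □◇¬p there: 5:T. ✓
5: successors {6}; □◇¬p there: 6:F. ✗
6: successors {7}; □◇¬p there: 7:F. ✗
7: successors {8}; □◇¬p there: 8:F. ✗
8: successors {8}; □◇¬p there: 8:F. ✗
That's 4 of 8 worlds, so 4/8 = 1/2.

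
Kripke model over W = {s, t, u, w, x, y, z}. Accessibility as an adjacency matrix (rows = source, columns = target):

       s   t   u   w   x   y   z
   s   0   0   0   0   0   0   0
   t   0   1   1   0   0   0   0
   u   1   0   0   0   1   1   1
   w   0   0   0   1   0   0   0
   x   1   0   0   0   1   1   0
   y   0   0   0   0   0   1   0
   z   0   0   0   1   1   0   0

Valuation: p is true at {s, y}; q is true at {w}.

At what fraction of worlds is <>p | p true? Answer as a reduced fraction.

4/7

s: <>p is F, p is T. ✓
t: <>p is F, p is F. ✗
u: <>p is T, p is F. ✓
w: <>p is F, p is F. ✗
x: <>p is T, p is F. ✓
y: <>p is T, p is T. ✓
z: <>p is F, p is F. ✗
That's 4 of 7 worlds, so 4/7.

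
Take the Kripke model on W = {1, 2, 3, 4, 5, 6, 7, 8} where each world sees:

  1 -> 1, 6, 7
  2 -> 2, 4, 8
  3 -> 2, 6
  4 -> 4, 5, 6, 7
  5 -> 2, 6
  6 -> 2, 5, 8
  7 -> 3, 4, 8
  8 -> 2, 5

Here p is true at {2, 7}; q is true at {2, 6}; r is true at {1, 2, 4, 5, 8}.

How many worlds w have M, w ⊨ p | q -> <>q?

1: p | q is F, <>q is T. ✓
2: p | q is T, <>q is T. ✓
3: p | q is F, <>q is T. ✓
4: p | q is F, <>q is T. ✓
5: p | q is F, <>q is T. ✓
6: p | q is T, <>q is T. ✓
7: p | q is T, <>q is F. ✗
8: p | q is F, <>q is T. ✓
Satisfying worlds: {1, 2, 3, 4, 5, 6, 8}.

7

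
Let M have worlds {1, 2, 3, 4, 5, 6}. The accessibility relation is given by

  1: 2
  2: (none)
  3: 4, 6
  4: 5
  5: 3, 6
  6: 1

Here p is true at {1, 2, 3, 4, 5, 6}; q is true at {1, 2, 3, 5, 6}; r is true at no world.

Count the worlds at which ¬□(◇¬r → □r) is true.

1: □(◇¬r → □r) is T. ✗
2: □(◇¬r → □r) is T. ✗
3: □(◇¬r → □r) is F. ✓
4: □(◇¬r → □r) is F. ✓
5: □(◇¬r → □r) is F. ✓
6: □(◇¬r → □r) is F. ✓
Satisfying worlds: {3, 4, 5, 6}.

4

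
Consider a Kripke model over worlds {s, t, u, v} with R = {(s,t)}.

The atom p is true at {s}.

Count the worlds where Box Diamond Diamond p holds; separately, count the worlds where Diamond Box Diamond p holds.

For Box Diamond Diamond p:
s: successors {t}; Diamond Diamond p there: t:F. ✗
t: no successors, so Box Diamond Diamond p holds vacuously. ✓
u: no successors, so Box Diamond Diamond p holds vacuously. ✓
v: no successors, so Box Diamond Diamond p holds vacuously. ✓
— 3 worlds.
For Diamond Box Diamond p:
s: successors {t}; Box Diamond p there: t:T. ✓
t: no successors, so Diamond Box Diamond p fails. ✗
u: no successors, so Diamond Box Diamond p fails. ✗
v: no successors, so Diamond Box Diamond p fails. ✗
— 1 world.

3 and 1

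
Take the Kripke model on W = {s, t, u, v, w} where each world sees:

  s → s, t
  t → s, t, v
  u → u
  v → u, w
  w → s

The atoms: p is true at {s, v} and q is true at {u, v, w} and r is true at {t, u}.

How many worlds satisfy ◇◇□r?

s: successors {s, t}; ◇□r there: s:F, t:F. ✗
t: successors {s, t, v}; ◇□r there: s:F, t:F, v:T. ✓
u: successors {u}; ◇□r there: u:T. ✓
v: successors {u, w}; ◇□r there: u:T, w:F. ✓
w: successors {s}; ◇□r there: s:F. ✗
Satisfying worlds: {t, u, v}.

3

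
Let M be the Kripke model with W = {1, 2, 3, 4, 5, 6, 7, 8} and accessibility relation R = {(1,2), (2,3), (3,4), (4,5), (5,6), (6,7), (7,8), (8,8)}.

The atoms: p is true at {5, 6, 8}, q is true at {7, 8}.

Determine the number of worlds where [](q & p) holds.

2

1: successors {2}; q & p there: 2:F. ✗
2: successors {3}; q & p there: 3:F. ✗
3: successors {4}; q & p there: 4:F. ✗
4: successors {5}; q & p there: 5:F. ✗
5: successors {6}; q & p there: 6:F. ✗
6: successors {7}; q & p there: 7:F. ✗
7: successors {8}; q & p there: 8:T. ✓
8: successors {8}; q & p there: 8:T. ✓
Satisfying worlds: {7, 8}.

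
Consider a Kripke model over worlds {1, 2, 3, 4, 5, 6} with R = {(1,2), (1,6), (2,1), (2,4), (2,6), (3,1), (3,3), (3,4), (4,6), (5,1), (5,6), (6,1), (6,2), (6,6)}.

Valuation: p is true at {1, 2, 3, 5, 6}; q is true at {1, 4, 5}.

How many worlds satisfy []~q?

2

1: successors {2, 6}; ~q there: 2:T, 6:T. ✓
2: successors {1, 4, 6}; ~q there: 1:F, 4:F, 6:T. ✗
3: successors {1, 3, 4}; ~q there: 1:F, 3:T, 4:F. ✗
4: successors {6}; ~q there: 6:T. ✓
5: successors {1, 6}; ~q there: 1:F, 6:T. ✗
6: successors {1, 2, 6}; ~q there: 1:F, 2:T, 6:T. ✗
Satisfying worlds: {1, 4}.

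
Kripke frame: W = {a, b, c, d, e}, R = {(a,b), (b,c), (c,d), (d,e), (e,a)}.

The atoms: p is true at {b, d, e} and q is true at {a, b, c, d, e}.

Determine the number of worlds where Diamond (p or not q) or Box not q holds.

3

a: Diamond (p or not q) is T, Box not q is F. ✓
b: Diamond (p or not q) is F, Box not q is F. ✗
c: Diamond (p or not q) is T, Box not q is F. ✓
d: Diamond (p or not q) is T, Box not q is F. ✓
e: Diamond (p or not q) is F, Box not q is F. ✗
Satisfying worlds: {a, c, d}.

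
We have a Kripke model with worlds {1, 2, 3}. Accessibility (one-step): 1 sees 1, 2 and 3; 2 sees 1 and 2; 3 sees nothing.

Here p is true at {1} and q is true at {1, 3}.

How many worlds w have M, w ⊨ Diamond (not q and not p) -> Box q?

1: Diamond (not q and not p) is T, Box q is F. ✗
2: Diamond (not q and not p) is T, Box q is F. ✗
3: Diamond (not q and not p) is F, Box q is T. ✓
Satisfying worlds: {3}.

1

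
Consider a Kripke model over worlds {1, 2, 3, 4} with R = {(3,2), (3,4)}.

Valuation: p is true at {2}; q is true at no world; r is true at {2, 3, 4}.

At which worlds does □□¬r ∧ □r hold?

1: □□¬r is T, □r is T. ✓
2: □□¬r is T, □r is T. ✓
3: □□¬r is T, □r is T. ✓
4: □□¬r is T, □r is T. ✓

{1, 2, 3, 4}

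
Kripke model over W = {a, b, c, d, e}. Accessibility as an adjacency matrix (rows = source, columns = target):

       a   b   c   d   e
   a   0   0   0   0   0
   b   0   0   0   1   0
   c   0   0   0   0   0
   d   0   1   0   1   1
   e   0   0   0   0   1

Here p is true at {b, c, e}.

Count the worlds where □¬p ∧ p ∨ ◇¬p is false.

a: □¬p ∧ p is F, ◇¬p is F. ✗
b: □¬p ∧ p is T, ◇¬p is T. ✓
c: □¬p ∧ p is T, ◇¬p is F. ✓
d: □¬p ∧ p is F, ◇¬p is T. ✓
e: □¬p ∧ p is F, ◇¬p is F. ✗
Satisfying worlds: {b, c, d}.
So □¬p ∧ p ∨ ◇¬p fails at the other 2 worlds.

2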